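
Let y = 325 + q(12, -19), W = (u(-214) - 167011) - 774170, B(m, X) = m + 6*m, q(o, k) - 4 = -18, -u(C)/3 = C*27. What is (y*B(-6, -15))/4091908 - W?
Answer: 1890148458507/2045954 ≈ 9.2385e+5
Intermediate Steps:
u(C) = -81*C (u(C) = -3*C*27 = -81*C)
q(o, k) = -14 (q(o, k) = 4 - 18 = -14)
B(m, X) = 7*m
W = -923847 (W = (-81*(-214) - 167011) - 774170 = (17334 - 167011) - 774170 = -149677 - 774170 = -923847)
y = 311 (y = 325 - 14 = 311)
(y*B(-6, -15))/4091908 - W = (311*(7*(-6)))/4091908 - 1*(-923847) = (311*(-42))*(1/4091908) + 923847 = -13062*1/4091908 + 923847 = -6531/2045954 + 923847 = 1890148458507/2045954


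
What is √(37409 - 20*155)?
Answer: √34309 ≈ 185.23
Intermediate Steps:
√(37409 - 20*155) = √(37409 - 3100) = √34309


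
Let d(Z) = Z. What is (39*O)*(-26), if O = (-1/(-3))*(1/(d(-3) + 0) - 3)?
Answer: 3380/3 ≈ 1126.7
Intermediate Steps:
O = -10/9 (O = (-1/(-3))*(1/(-3 + 0) - 3) = (-1*(-⅓))*(1/(-3) - 3) = (-⅓ - 3)/3 = (⅓)*(-10/3) = -10/9 ≈ -1.1111)
(39*O)*(-26) = (39*(-10/9))*(-26) = -130/3*(-26) = 3380/3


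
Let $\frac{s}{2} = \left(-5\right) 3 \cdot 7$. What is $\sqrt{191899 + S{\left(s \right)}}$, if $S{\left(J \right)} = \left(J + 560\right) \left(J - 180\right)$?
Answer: $\sqrt{55399} \approx 235.37$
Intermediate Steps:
$s = -210$ ($s = 2 \left(-5\right) 3 \cdot 7 = 2 \left(\left(-15\right) 7\right) = 2 \left(-105\right) = -210$)
$S{\left(J \right)} = \left(-180 + J\right) \left(560 + J\right)$ ($S{\left(J \right)} = \left(560 + J\right) \left(-180 + J\right) = \left(-180 + J\right) \left(560 + J\right)$)
$\sqrt{191899 + S{\left(s \right)}} = \sqrt{191899 + \left(-100800 + \left(-210\right)^{2} + 380 \left(-210\right)\right)} = \sqrt{191899 - 136500} = \sqrt{55399}$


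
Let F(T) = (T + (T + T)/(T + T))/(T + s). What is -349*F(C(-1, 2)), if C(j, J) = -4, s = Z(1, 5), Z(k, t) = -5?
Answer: -349/3 ≈ -116.33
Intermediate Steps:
s = -5
F(T) = (1 + T)/(-5 + T) (F(T) = (T + (T + T)/(T + T))/(T - 5) = (T + (2*T)/((2*T)))/(-5 + T) = (T + (2*T)*(1/(2*T)))/(-5 + T) = (T + 1)/(-5 + T) = (1 + T)/(-5 + T))
-349*F(C(-1, 2)) = -349*(1 - 4)/(-5 - 4) = -349*(-3)/(-9) = -(-349)*(-3)/9 = -349*1/3 = -349/3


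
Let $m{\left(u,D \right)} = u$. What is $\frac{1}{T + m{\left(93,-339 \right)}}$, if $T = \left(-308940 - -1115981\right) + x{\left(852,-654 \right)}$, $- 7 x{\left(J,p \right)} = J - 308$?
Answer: $\frac{7}{5649394} \approx 1.2391 \cdot 10^{-6}$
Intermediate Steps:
$x{\left(J,p \right)} = 44 - \frac{J}{7}$ ($x{\left(J,p \right)} = - \frac{J - 308}{7} = - \frac{-308 + J}{7} = 44 - \frac{J}{7}$)
$T = \frac{5648743}{7}$ ($T = \left(-308940 - -1115981\right) + \left(44 - \frac{852}{7}\right) = \left(-308940 + 1115981\right) + \left(44 - \frac{852}{7}\right) = 807041 - \frac{544}{7} = \frac{5648743}{7} \approx 8.0696 \cdot 10^{5}$)
$\frac{1}{T + m{\left(93,-339 \right)}} = \frac{1}{\frac{5648743}{7} + 93} = \frac{1}{\frac{5649394}{7}} = \frac{7}{5649394}$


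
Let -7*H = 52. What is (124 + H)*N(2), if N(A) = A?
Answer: 1632/7 ≈ 233.14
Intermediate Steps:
H = -52/7 (H = -⅐*52 = -52/7 ≈ -7.4286)
(124 + H)*N(2) = (124 - 52/7)*2 = (816/7)*2 = 1632/7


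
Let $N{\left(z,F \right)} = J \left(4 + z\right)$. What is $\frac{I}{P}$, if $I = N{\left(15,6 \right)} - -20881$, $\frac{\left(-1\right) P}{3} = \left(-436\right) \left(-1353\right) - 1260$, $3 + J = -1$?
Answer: $- \frac{6935}{588648} \approx -0.011781$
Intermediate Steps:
$J = -4$ ($J = -3 - 1 = -4$)
$N{\left(z,F \right)} = -16 - 4 z$ ($N{\left(z,F \right)} = - 4 \left(4 + z\right) = -16 - 4 z$)
$P = -1765944$ ($P = - 3 \left(\left(-436\right) \left(-1353\right) - 1260\right) = - 3 \left(589908 - 1260\right) = \left(-3\right) 588648 = -1765944$)
$I = 20805$ ($I = \left(-16 - 60\right) - -20881 = \left(-16 - 60\right) + 20881 = -76 + 20881 = 20805$)
$\frac{I}{P} = \frac{20805}{-1765944} = 20805 \left(- \frac{1}{1765944}\right) = - \frac{6935}{588648}$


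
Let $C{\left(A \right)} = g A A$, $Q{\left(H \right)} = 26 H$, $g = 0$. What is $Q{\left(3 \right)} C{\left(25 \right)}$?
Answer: $0$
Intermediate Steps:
$C{\left(A \right)} = 0$ ($C{\left(A \right)} = 0 A A = 0 A = 0$)
$Q{\left(3 \right)} C{\left(25 \right)} = 26 \cdot 3 \cdot 0 = 78 \cdot 0 = 0$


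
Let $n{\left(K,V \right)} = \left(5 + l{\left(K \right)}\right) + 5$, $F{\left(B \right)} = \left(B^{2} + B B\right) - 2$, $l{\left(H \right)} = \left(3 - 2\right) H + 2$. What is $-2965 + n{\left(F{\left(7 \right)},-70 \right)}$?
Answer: $-2857$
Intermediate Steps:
$l{\left(H \right)} = 2 + H$ ($l{\left(H \right)} = 1 H + 2 = H + 2 = 2 + H$)
$F{\left(B \right)} = -2 + 2 B^{2}$ ($F{\left(B \right)} = \left(B^{2} + B^{2}\right) - 2 = 2 B^{2} - 2 = -2 + 2 B^{2}$)
$n{\left(K,V \right)} = 12 + K$ ($n{\left(K,V \right)} = \left(5 + \left(2 + K\right)\right) + 5 = \left(7 + K\right) + 5 = 12 + K$)
$-2965 + n{\left(F{\left(7 \right)},-70 \right)} = -2965 + \left(12 - \left(2 - 2 \cdot 7^{2}\right)\right) = -2965 + \left(12 + \left(-2 + 2 \cdot 49\right)\right) = -2965 + \left(12 + \left(-2 + 98\right)\right) = -2965 + \left(12 + 96\right) = -2965 + 108 = -2857$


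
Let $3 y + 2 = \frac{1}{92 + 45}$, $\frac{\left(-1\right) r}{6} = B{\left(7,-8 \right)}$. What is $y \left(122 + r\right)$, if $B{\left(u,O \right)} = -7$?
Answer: $- \frac{14924}{137} \approx -108.93$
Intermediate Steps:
$r = 42$ ($r = \left(-6\right) \left(-7\right) = 42$)
$y = - \frac{91}{137}$ ($y = - \frac{2}{3} + \frac{1}{3 \left(92 + 45\right)} = - \frac{2}{3} + \frac{1}{3 \cdot 137} = - \frac{2}{3} + \frac{1}{3} \cdot \frac{1}{137} = - \frac{2}{3} + \frac{1}{411} = - \frac{91}{137} \approx -0.66423$)
$y \left(122 + r\right) = - \frac{91 \left(122 + 42\right)}{137} = \left(- \frac{91}{137}\right) 164 = - \frac{14924}{137}$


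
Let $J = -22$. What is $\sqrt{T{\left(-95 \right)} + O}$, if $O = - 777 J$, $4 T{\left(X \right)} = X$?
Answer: $\frac{\sqrt{68281}}{2} \approx 130.65$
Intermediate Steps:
$T{\left(X \right)} = \frac{X}{4}$
$O = 17094$ ($O = \left(-777\right) \left(-22\right) = 17094$)
$\sqrt{T{\left(-95 \right)} + O} = \sqrt{\frac{1}{4} \left(-95\right) + 17094} = \sqrt{- \frac{95}{4} + 17094} = \sqrt{\frac{68281}{4}} = \frac{\sqrt{68281}}{2}$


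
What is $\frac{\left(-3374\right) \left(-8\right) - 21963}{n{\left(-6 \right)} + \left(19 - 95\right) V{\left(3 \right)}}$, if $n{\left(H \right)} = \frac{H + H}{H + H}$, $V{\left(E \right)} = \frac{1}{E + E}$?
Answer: $- \frac{15087}{35} \approx -431.06$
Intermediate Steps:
$V{\left(E \right)} = \frac{1}{2 E}$
$n{\left(H \right)} = 1$ ($n{\left(H \right)} = \frac{2 H}{2 H} = 2 H \frac{1}{2 H} = 1$)
$\frac{\left(-3374\right) \left(-8\right) - 21963}{n{\left(-6 \right)} + \left(19 - 95\right) V{\left(3 \right)}} = \frac{\left(-3374\right) \left(-8\right) - 21963}{1 + \left(19 - 95\right) \frac{1}{2 \cdot 3}} = \frac{26992 - 21963}{1 - 76 \cdot \frac{1}{2} \cdot \frac{1}{3}} = \frac{5029}{1 - \frac{38}{3}} = \frac{5029}{- \frac{35}{3}} = 5029 \left(- \frac{3}{35}\right) = - \frac{15087}{35}$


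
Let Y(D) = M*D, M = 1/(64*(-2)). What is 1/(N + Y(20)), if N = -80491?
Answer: -32/2575717 ≈ -1.2424e-5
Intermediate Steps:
M = -1/128 (M = 1/(-128) = -1/128 ≈ -0.0078125)
Y(D) = -D/128
1/(N + Y(20)) = 1/(-80491 - 1/128*20) = 1/(-80491 - 5/32) = 1/(-2575717/32) = -32/2575717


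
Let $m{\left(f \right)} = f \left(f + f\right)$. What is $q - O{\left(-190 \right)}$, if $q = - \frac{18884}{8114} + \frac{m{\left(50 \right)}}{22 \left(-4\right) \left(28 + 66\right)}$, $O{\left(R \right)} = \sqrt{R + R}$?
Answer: $- \frac{12298653}{4194938} - 2 i \sqrt{95} \approx -2.9318 - 19.494 i$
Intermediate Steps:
$O{\left(R \right)} = \sqrt{2} \sqrt{R}$ ($O{\left(R \right)} = \sqrt{2 R} = \sqrt{2} \sqrt{R}$)
$m{\left(f \right)} = 2 f^{2}$ ($m{\left(f \right)} = f 2 f = 2 f^{2}$)
$q = - \frac{12298653}{4194938}$ ($q = - \frac{18884}{8114} + \frac{2 \cdot 50^{2}}{22 \left(-4\right) \left(28 + 66\right)} = \left(-18884\right) \frac{1}{8114} + \frac{2 \cdot 2500}{\left(-88\right) 94} = - \frac{9442}{4057} + \frac{5000}{-8272} = - \frac{9442}{4057} + 5000 \left(- \frac{1}{8272}\right) = - \frac{9442}{4057} - \frac{625}{1034} = - \frac{12298653}{4194938} \approx -2.9318$)
$q - O{\left(-190 \right)} = - \frac{12298653}{4194938} - \sqrt{2} \sqrt{-190} = - \frac{12298653}{4194938} - \sqrt{2} i \sqrt{190} = - \frac{12298653}{4194938} - 2 i \sqrt{95}$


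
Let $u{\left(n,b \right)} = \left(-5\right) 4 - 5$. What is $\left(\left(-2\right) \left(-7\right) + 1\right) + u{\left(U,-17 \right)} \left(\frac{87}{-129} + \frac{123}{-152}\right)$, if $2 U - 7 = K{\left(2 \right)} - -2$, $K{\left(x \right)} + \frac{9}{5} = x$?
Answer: $\frac{340465}{6536} \approx 52.091$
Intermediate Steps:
$K{\left(x \right)} = - \frac{9}{5} + x$
$U = \frac{23}{5}$ ($U = \frac{7}{2} + \frac{\left(- \frac{9}{5} + 2\right) - -2}{2} = \frac{7}{2} + \frac{\frac{1}{5} + 2}{2} = \frac{7}{2} + \frac{1}{2} \cdot \frac{11}{5} = \frac{7}{2} + \frac{11}{10} = \frac{23}{5} \approx 4.6$)
$u{\left(n,b \right)} = -25$ ($u{\left(n,b \right)} = -20 - 5 = -25$)
$\left(\left(-2\right) \left(-7\right) + 1\right) + u{\left(U,-17 \right)} \left(\frac{87}{-129} + \frac{123}{-152}\right) = \left(\left(-2\right) \left(-7\right) + 1\right) - 25 \left(\frac{87}{-129} + \frac{123}{-152}\right) = \left(14 + 1\right) - 25 \left(87 \left(- \frac{1}{129}\right) + 123 \left(- \frac{1}{152}\right)\right) = 15 - 25 \left(- \frac{29}{43} - \frac{123}{152}\right) = 15 - - \frac{242425}{6536} = 15 + \frac{242425}{6536} = \frac{340465}{6536}$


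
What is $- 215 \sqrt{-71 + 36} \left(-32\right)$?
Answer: $6880 i \sqrt{35} \approx 40703.0 i$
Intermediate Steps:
$- 215 \sqrt{-71 + 36} \left(-32\right) = - 215 \sqrt{-35} \left(-32\right) = - 215 i \sqrt{35} \left(-32\right) = 6880 i \sqrt{35}$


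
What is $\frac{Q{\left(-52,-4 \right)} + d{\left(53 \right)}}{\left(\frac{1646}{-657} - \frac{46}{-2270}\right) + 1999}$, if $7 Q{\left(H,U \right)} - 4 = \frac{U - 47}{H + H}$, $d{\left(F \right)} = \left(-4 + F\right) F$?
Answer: $\frac{1410171137685}{1083839997968} \approx 1.3011$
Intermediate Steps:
$d{\left(F \right)} = F \left(-4 + F\right)$
$Q{\left(H,U \right)} = \frac{4}{7} + \frac{-47 + U}{14 H}$ ($Q{\left(H,U \right)} = \frac{4}{7} + \frac{\left(U - 47\right) \frac{1}{H + H}}{7} = \frac{4}{7} + \frac{\left(-47 + U\right) \frac{1}{2 H}}{7} = \frac{4}{7} + \frac{\frac{1}{2} \frac{1}{H} \left(-47 + U\right)}{7} = \frac{4}{7} + \frac{-47 + U}{14 H}$)
$\frac{Q{\left(-52,-4 \right)} + d{\left(53 \right)}}{\left(\frac{1646}{-657} - \frac{46}{-2270}\right) + 1999} = \frac{\frac{-47 - 4 + 8 \left(-52\right)}{14 \left(-52\right)} + 53 \left(-4 + 53\right)}{\left(\frac{1646}{-657} - \frac{46}{-2270}\right) + 1999} = \frac{\frac{1}{14} \left(- \frac{1}{52}\right) \left(-47 - 4 - 416\right) + 53 \cdot 49}{\left(1646 \left(- \frac{1}{657}\right) - - \frac{23}{1135}\right) + 1999} = \frac{\frac{1}{14} \left(- \frac{1}{52}\right) \left(-467\right) + 2597}{\left(- \frac{1646}{657} + \frac{23}{1135}\right) + 1999} = \frac{\frac{467}{728} + 2597}{- \frac{1853099}{745695} + 1999} = \frac{1891083}{728 \cdot \frac{1488791206}{745695}} = \frac{1891083}{728} \cdot \frac{745695}{1488791206} = \frac{1410171137685}{1083839997968}$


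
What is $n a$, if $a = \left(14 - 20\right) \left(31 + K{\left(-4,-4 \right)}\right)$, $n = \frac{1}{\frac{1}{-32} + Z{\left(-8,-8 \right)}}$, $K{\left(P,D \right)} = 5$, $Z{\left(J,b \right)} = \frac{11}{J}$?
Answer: $\frac{768}{5} \approx 153.6$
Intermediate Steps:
$n = - \frac{32}{45}$ ($n = \frac{1}{\frac{1}{-32} + \frac{11}{-8}} = \frac{1}{- \frac{1}{32} + 11 \left(- \frac{1}{8}\right)} = \frac{1}{- \frac{1}{32} - \frac{11}{8}} = \frac{1}{- \frac{45}{32}} = - \frac{32}{45} \approx -0.71111$)
$a = -216$ ($a = \left(14 - 20\right) \left(31 + 5\right) = \left(-6\right) 36 = -216$)
$n a = \left(- \frac{32}{45}\right) \left(-216\right) = \frac{768}{5}$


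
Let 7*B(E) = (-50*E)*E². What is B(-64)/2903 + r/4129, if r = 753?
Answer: 54134930513/83905409 ≈ 645.19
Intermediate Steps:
B(E) = -50*E³/7 (B(E) = ((-50*E)*E²)/7 = (-50*E³)/7 = -50*E³/7)
B(-64)/2903 + r/4129 = -50/7*(-64)³/2903 + 753/4129 = -50/7*(-262144)*(1/2903) + 753*(1/4129) = (13107200/7)*(1/2903) + 753/4129 = 13107200/20321 + 753/4129 = 54134930513/83905409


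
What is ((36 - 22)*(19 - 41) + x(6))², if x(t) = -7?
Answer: 99225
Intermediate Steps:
((36 - 22)*(19 - 41) + x(6))² = ((36 - 22)*(19 - 41) - 7)² = (14*(-22) - 7)² = (-308 - 7)² = (-315)² = 99225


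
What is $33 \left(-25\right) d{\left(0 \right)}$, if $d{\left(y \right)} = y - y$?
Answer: $0$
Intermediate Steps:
$d{\left(y \right)} = 0$
$33 \left(-25\right) d{\left(0 \right)} = 33 \left(-25\right) 0 = \left(-825\right) 0 = 0$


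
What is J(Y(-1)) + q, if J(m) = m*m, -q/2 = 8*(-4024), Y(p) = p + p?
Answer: 64388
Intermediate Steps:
Y(p) = 2*p
q = 64384 (q = -16*(-4024) = -2*(-32192) = 64384)
J(m) = m²
J(Y(-1)) + q = (2*(-1))² + 64384 = (-2)² + 64384 = 4 + 64384 = 64388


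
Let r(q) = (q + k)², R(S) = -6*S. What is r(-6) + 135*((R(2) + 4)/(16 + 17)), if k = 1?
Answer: -85/11 ≈ -7.7273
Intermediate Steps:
R(S) = -6*S
r(q) = (1 + q)² (r(q) = (q + 1)² = (1 + q)²)
r(-6) + 135*((R(2) + 4)/(16 + 17)) = (1 - 6)² + 135*((-6*2 + 4)/(16 + 17)) = (-5)² + 135*((-12 + 4)/33) = 25 + 135*(-8*1/33) = 25 + 135*(-8/33) = 25 - 360/11 = -85/11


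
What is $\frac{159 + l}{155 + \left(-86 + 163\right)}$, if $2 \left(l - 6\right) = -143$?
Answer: $\frac{187}{464} \approx 0.40302$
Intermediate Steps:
$l = - \frac{131}{2}$ ($l = 6 + \frac{1}{2} \left(-143\right) = 6 - \frac{143}{2} = - \frac{131}{2} \approx -65.5$)
$\frac{159 + l}{155 + \left(-86 + 163\right)} = \frac{159 - \frac{131}{2}}{155 + \left(-86 + 163\right)} = \frac{187}{2 \left(155 + 77\right)} = \frac{187}{2 \cdot 232} = \frac{187}{2} \cdot \frac{1}{232} = \frac{187}{464}$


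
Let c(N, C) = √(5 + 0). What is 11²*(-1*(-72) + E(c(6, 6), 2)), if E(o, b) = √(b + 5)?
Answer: 8712 + 121*√7 ≈ 9032.1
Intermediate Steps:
c(N, C) = √5
E(o, b) = √(5 + b)
11²*(-1*(-72) + E(c(6, 6), 2)) = 11²*(-1*(-72) + √(5 + 2)) = 121*(72 + √7) = 8712 + 121*√7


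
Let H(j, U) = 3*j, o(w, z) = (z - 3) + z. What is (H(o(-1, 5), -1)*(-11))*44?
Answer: -10164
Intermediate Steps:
o(w, z) = -3 + 2*z (o(w, z) = (-3 + z) + z = -3 + 2*z)
(H(o(-1, 5), -1)*(-11))*44 = ((3*(-3 + 2*5))*(-11))*44 = ((3*(-3 + 10))*(-11))*44 = ((3*7)*(-11))*44 = (21*(-11))*44 = -231*44 = -10164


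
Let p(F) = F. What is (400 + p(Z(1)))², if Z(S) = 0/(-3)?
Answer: 160000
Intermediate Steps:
Z(S) = 0 (Z(S) = 0*(-⅓) = 0)
(400 + p(Z(1)))² = (400 + 0)² = 400² = 160000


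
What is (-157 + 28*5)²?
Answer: 289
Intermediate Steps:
(-157 + 28*5)² = (-157 + 140)² = (-17)² = 289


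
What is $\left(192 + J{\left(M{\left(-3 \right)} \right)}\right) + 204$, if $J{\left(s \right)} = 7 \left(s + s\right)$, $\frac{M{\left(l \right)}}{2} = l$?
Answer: $312$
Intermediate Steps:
$M{\left(l \right)} = 2 l$
$J{\left(s \right)} = 14 s$ ($J{\left(s \right)} = 7 \cdot 2 s = 14 s$)
$\left(192 + J{\left(M{\left(-3 \right)} \right)}\right) + 204 = \left(192 + 14 \cdot 2 \left(-3\right)\right) + 204 = \left(192 + 14 \left(-6\right)\right) + 204 = \left(192 - 84\right) + 204 = 108 + 204 = 312$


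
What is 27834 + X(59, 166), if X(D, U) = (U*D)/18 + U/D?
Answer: 15070271/531 ≈ 28381.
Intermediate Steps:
X(D, U) = U/D + D*U/18 (X(D, U) = (D*U)*(1/18) + U/D = D*U/18 + U/D = U/D + D*U/18)
27834 + X(59, 166) = 27834 + (166/59 + (1/18)*59*166) = 27834 + (166*(1/59) + 4897/9) = 27834 + (166/59 + 4897/9) = 27834 + 290417/531 = 15070271/531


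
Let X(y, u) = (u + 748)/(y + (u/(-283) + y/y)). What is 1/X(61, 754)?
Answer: 8396/212533 ≈ 0.039504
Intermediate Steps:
X(y, u) = (748 + u)/(1 + y - u/283) (X(y, u) = (748 + u)/(y + (u*(-1/283) + 1)) = (748 + u)/(y + (-u/283 + 1)) = (748 + u)/(y + (1 - u/283)) = (748 + u)/(1 + y - u/283))
1/X(61, 754) = 1/(283*(748 + 754)/(283 - 1*754 + 283*61)) = 1/(283*1502/(283 - 754 + 17263)) = 1/(283*1502/16792) = 1/(283*(1/16792)*1502) = 1/(212533/8396) = 8396/212533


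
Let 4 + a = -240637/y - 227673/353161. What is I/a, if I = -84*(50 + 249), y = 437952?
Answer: 3884630594487552/803363714341 ≈ 4835.5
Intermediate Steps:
I = -25116 (I = -84*299 = -25116)
a = -803363714341/154667566272 (a = -4 + (-240637/437952 - 227673/353161) = -4 - 184693449253/154667566272 = -803363714341/154667566272 ≈ -5.1941)
I/a = -25116/(-803363714341/154667566272) = -25116*(-154667566272/803363714341) = 3884630594487552/803363714341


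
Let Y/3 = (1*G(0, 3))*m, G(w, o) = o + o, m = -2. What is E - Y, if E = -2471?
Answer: -2435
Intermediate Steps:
G(w, o) = 2*o
Y = -36 (Y = 3*((1*(2*3))*(-2)) = 3*((1*6)*(-2)) = 3*(6*(-2)) = 3*(-12) = -36)
E - Y = -2471 - 1*(-36) = -2471 + 36 = -2435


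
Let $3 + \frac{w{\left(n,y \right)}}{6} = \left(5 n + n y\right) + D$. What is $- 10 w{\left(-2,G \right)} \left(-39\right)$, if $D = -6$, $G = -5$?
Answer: $-21060$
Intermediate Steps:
$w{\left(n,y \right)} = -54 + 30 n + 6 n y$ ($w{\left(n,y \right)} = -18 + 6 \left(\left(5 n + n y\right) - 6\right) = -18 + 6 \left(-6 + 5 n + n y\right) = -18 + \left(-36 + 30 n + 6 n y\right) = -54 + 30 n + 6 n y$)
$- 10 w{\left(-2,G \right)} \left(-39\right) = - 10 \left(-54 + 30 \left(-2\right) + 6 \left(-2\right) \left(-5\right)\right) \left(-39\right) = - 10 \left(-54 - 60 + 60\right) \left(-39\right) = \left(-10\right) \left(-54\right) \left(-39\right) = 540 \left(-39\right) = -21060$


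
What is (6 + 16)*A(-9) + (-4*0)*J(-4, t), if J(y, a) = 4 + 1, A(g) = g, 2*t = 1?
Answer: -198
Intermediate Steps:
t = 1/2 (t = (1/2)*1 = 1/2 ≈ 0.50000)
J(y, a) = 5
(6 + 16)*A(-9) + (-4*0)*J(-4, t) = (6 + 16)*(-9) - 4*0*5 = 22*(-9) + 0*5 = -198 + 0 = -198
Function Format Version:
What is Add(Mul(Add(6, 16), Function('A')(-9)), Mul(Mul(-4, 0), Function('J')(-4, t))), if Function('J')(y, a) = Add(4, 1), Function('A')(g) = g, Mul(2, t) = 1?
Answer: -198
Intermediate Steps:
t = Rational(1, 2) (t = Mul(Rational(1, 2), 1) = Rational(1, 2) ≈ 0.50000)
Function('J')(y, a) = 5
Add(Mul(Add(6, 16), Function('A')(-9)), Mul(Mul(-4, 0), Function('J')(-4, t))) = Add(Mul(Add(6, 16), -9), Mul(Mul(-4, 0), 5)) = Add(Mul(22, -9), Mul(0, 5)) = Add(-198, 0) = -198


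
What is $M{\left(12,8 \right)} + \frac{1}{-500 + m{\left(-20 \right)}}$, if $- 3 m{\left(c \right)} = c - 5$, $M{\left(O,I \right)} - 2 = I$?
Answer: $\frac{14747}{1475} \approx 9.998$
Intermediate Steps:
$M{\left(O,I \right)} = 2 + I$
$m{\left(c \right)} = \frac{5}{3} - \frac{c}{3}$ ($m{\left(c \right)} = - \frac{c - 5}{3} = - \frac{-5 + c}{3} = \frac{5}{3} - \frac{c}{3}$)
$M{\left(12,8 \right)} + \frac{1}{-500 + m{\left(-20 \right)}} = \left(2 + 8\right) + \frac{1}{-500 + \left(\frac{5}{3} - - \frac{20}{3}\right)} = 10 + \frac{1}{-500 + \left(\frac{5}{3} + \frac{20}{3}\right)} = 10 + \frac{1}{-500 + \frac{25}{3}} = 10 + \frac{1}{- \frac{1475}{3}} = 10 - \frac{3}{1475} = \frac{14747}{1475}$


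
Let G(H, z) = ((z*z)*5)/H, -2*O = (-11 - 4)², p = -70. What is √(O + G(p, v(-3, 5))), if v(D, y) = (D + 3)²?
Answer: 15*I*√2/2 ≈ 10.607*I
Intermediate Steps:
v(D, y) = (3 + D)²
O = -225/2 (O = -(-11 - 4)²/2 = -½*(-15)² = -½*225 = -225/2 ≈ -112.50)
G(H, z) = 5*z²/H (G(H, z) = (z²*5)/H = (5*z²)/H = 5*z²/H)
√(O + G(p, v(-3, 5))) = √(-225/2 + 5*((3 - 3)²)²/(-70)) = √(-225/2 + 5*(-1/70)*(0²)²) = √(-225/2 + 5*(-1/70)*0²) = √(-225/2 + 5*(-1/70)*0) = √(-225/2 + 0) = √(-225/2) = 15*I*√2/2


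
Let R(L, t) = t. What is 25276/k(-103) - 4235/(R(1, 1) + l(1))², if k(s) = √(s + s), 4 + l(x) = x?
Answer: -4235/4 - 12638*I*√206/103 ≈ -1058.8 - 1761.1*I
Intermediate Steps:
l(x) = -4 + x
k(s) = √2*√s (k(s) = √(2*s) = √2*√s)
25276/k(-103) - 4235/(R(1, 1) + l(1))² = 25276/((√2*√(-103))) - 4235/(1 + (-4 + 1))² = 25276/((√2*(I*√103))) - 4235/(1 - 3)² = 25276/((I*√206)) - 4235/((-2)²) = 25276*(-I*√206/206) - 4235/4 = -12638*I*√206/103 - 4235*¼ = -12638*I*√206/103 - 4235/4 = -4235/4 - 12638*I*√206/103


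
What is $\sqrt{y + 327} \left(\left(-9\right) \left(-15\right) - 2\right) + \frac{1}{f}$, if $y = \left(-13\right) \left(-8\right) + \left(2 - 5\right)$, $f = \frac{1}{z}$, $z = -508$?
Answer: $-508 + 266 \sqrt{107} \approx 2243.5$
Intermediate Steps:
$f = - \frac{1}{508}$ ($f = \frac{1}{-508} = - \frac{1}{508} \approx -0.0019685$)
$y = 101$ ($y = 104 - 3 = 101$)
$\sqrt{y + 327} \left(\left(-9\right) \left(-15\right) - 2\right) + \frac{1}{f} = \sqrt{101 + 327} \left(\left(-9\right) \left(-15\right) - 2\right) + \frac{1}{- \frac{1}{508}} = \sqrt{428} \left(135 - 2\right) - 508 = 2 \sqrt{107} \cdot 133 - 508 = 266 \sqrt{107} - 508 = -508 + 266 \sqrt{107}$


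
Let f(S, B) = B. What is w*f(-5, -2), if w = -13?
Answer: 26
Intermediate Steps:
w*f(-5, -2) = -13*(-2) = 26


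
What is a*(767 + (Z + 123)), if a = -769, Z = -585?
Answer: -234545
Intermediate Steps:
a*(767 + (Z + 123)) = -769*(767 + (-585 + 123)) = -769*(767 - 462) = -769*305 = -234545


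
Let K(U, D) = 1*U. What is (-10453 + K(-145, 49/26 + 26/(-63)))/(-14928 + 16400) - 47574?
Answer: -35019763/736 ≈ -47581.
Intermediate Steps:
K(U, D) = U
(-10453 + K(-145, 49/26 + 26/(-63)))/(-14928 + 16400) - 47574 = (-10453 - 145)/(-14928 + 16400) - 47574 = -10598/1472 - 47574 = -10598*1/1472 - 47574 = -5299/736 - 47574 = -35019763/736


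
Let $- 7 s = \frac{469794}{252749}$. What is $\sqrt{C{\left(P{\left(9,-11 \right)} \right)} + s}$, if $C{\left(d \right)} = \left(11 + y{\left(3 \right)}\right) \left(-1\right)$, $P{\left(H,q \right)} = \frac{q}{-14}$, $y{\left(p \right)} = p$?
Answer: $\frac{2 i \sqrt{227827912493}}{252749} \approx 3.777 i$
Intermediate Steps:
$P{\left(H,q \right)} = - \frac{q}{14}$ ($P{\left(H,q \right)} = q \left(- \frac{1}{14}\right) = - \frac{q}{14}$)
$C{\left(d \right)} = -14$ ($C{\left(d \right)} = \left(11 + 3\right) \left(-1\right) = 14 \left(-1\right) = -14$)
$s = - \frac{469794}{1769243}$ ($s = - \frac{469794 \cdot \frac{1}{252749}}{7} = \left(- \frac{1}{7}\right) \frac{469794}{252749} = - \frac{469794}{1769243} \approx -0.26553$)
$\sqrt{C{\left(P{\left(9,-11 \right)} \right)} + s} = \sqrt{-14 - \frac{469794}{1769243}} = \sqrt{- \frac{25239196}{1769243}} = \frac{2 i \sqrt{227827912493}}{252749}$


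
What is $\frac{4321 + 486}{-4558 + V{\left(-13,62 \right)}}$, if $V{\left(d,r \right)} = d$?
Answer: $- \frac{4807}{4571} \approx -1.0516$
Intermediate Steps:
$\frac{4321 + 486}{-4558 + V{\left(-13,62 \right)}} = \frac{4321 + 486}{-4558 - 13} = \frac{4807}{-4571} = 4807 \left(- \frac{1}{4571}\right) = - \frac{4807}{4571}$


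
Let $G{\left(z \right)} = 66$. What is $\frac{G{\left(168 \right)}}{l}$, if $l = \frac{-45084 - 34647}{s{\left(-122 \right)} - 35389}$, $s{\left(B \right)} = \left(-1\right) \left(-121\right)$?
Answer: $\frac{258632}{8859} \approx 29.194$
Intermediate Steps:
$s{\left(B \right)} = 121$
$l = \frac{26577}{11756}$ ($l = \frac{-45084 - 34647}{121 - 35389} = - \frac{79731}{-35268} = \left(-79731\right) \left(- \frac{1}{35268}\right) = \frac{26577}{11756} \approx 2.2607$)
$\frac{G{\left(168 \right)}}{l} = \frac{66}{\frac{26577}{11756}} = 66 \cdot \frac{11756}{26577} = \frac{258632}{8859}$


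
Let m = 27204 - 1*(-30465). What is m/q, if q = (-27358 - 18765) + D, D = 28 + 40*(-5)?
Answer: -1227/985 ≈ -1.2457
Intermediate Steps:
m = 57669 (m = 27204 + 30465 = 57669)
D = -172 (D = 28 - 200 = -172)
q = -46295 (q = (-27358 - 18765) - 172 = -46123 - 172 = -46295)
m/q = 57669/(-46295) = 57669*(-1/46295) = -1227/985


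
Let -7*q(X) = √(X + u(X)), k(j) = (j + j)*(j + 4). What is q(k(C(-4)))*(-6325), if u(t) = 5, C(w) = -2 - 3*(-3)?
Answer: 6325*√159/7 ≈ 11394.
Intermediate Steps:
C(w) = 7 (C(w) = -2 + 9 = 7)
k(j) = 2*j*(4 + j) (k(j) = (2*j)*(4 + j) = 2*j*(4 + j))
q(X) = -√(5 + X)/7 (q(X) = -√(X + 5)/7 = -√(5 + X)/7)
q(k(C(-4)))*(-6325) = -√(5 + 2*7*(4 + 7))/7*(-6325) = -√(5 + 2*7*11)/7*(-6325) = -√(5 + 154)/7*(-6325) = -√159/7*(-6325) = 6325*√159/7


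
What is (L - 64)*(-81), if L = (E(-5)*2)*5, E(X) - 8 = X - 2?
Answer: 4374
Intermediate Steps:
E(X) = 6 + X (E(X) = 8 + (X - 2) = 8 + (-2 + X) = 6 + X)
L = 10 (L = ((6 - 5)*2)*5 = (1*2)*5 = 2*5 = 10)
(L - 64)*(-81) = (10 - 64)*(-81) = -54*(-81) = 4374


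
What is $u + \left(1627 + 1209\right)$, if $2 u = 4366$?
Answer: $5019$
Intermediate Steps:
$u = 2183$ ($u = \frac{1}{2} \cdot 4366 = 2183$)
$u + \left(1627 + 1209\right) = 2183 + \left(1627 + 1209\right) = 2183 + 2836 = 5019$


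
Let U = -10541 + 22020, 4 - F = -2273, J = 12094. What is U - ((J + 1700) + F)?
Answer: -4592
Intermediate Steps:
F = 2277 (F = 4 - 1*(-2273) = 4 + 2273 = 2277)
U = 11479
U - ((J + 1700) + F) = 11479 - ((12094 + 1700) + 2277) = 11479 - (13794 + 2277) = 11479 - 1*16071 = 11479 - 16071 = -4592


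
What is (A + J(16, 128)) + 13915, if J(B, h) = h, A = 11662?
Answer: 25705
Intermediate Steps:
(A + J(16, 128)) + 13915 = (11662 + 128) + 13915 = 11790 + 13915 = 25705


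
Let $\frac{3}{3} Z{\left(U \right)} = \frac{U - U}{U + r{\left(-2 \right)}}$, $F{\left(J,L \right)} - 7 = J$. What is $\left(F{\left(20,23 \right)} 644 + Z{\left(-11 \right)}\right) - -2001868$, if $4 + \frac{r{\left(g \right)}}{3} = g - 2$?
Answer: $2019256$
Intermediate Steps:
$F{\left(J,L \right)} = 7 + J$
$r{\left(g \right)} = -18 + 3 g$ ($r{\left(g \right)} = -12 + 3 \left(g - 2\right) = -12 + 3 \left(-2 + g\right) = -12 + \left(-6 + 3 g\right) = -18 + 3 g$)
$Z{\left(U \right)} = 0$ ($Z{\left(U \right)} = \frac{U - U}{U + \left(-18 + 3 \left(-2\right)\right)} = \frac{0}{U - 24} = \frac{0}{-24 + U} = 0$)
$\left(F{\left(20,23 \right)} 644 + Z{\left(-11 \right)}\right) - -2001868 = \left(\left(7 + 20\right) 644 + 0\right) - -2001868 = \left(27 \cdot 644 + 0\right) + 2001868 = \left(17388 + 0\right) + 2001868 = 17388 + 2001868 = 2019256$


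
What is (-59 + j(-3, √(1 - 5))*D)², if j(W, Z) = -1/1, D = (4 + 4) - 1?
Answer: 4356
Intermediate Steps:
D = 7 (D = 8 - 1 = 7)
j(W, Z) = -1 (j(W, Z) = -1*1 = -1)
(-59 + j(-3, √(1 - 5))*D)² = (-59 - 1*7)² = (-59 - 7)² = (-66)² = 4356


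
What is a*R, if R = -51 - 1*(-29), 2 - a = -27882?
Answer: -613448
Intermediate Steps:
a = 27884 (a = 2 - 1*(-27882) = 2 + 27882 = 27884)
R = -22 (R = -51 + 29 = -22)
a*R = 27884*(-22) = -613448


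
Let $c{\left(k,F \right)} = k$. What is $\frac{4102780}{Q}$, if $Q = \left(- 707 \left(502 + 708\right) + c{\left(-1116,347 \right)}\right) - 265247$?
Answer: $- \frac{4102780}{1121833} \approx -3.6572$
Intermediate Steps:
$Q = -1121833$ ($Q = \left(- 707 \left(502 + 708\right) - 1116\right) - 265247 = \left(\left(-707\right) 1210 - 1116\right) - 265247 = \left(-855470 - 1116\right) - 265247 = -856586 - 265247 = -1121833$)
$\frac{4102780}{Q} = \frac{4102780}{-1121833} = 4102780 \left(- \frac{1}{1121833}\right) = - \frac{4102780}{1121833}$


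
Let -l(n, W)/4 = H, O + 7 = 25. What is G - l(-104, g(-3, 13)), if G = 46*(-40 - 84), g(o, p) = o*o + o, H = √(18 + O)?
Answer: -5680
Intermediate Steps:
O = 18 (O = -7 + 25 = 18)
H = 6 (H = √(18 + 18) = √36 = 6)
g(o, p) = o + o² (g(o, p) = o² + o = o + o²)
l(n, W) = -24 (l(n, W) = -4*6 = -24)
G = -5704 (G = 46*(-124) = -5704)
G - l(-104, g(-3, 13)) = -5704 - 1*(-24) = -5704 + 24 = -5680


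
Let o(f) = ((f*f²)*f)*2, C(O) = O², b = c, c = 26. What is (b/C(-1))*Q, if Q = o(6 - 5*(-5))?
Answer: 48023092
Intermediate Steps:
b = 26
o(f) = 2*f⁴ (o(f) = (f³*f)*2 = f⁴*2 = 2*f⁴)
Q = 1847042 (Q = 2*(6 - 5*(-5))⁴ = 2*(6 + 25)⁴ = 2*31⁴ = 2*923521 = 1847042)
(b/C(-1))*Q = (26/((-1)²))*1847042 = (26/1)*1847042 = (26*1)*1847042 = 26*1847042 = 48023092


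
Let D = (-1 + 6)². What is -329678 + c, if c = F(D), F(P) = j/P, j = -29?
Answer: -8241979/25 ≈ -3.2968e+5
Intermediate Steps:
D = 25 (D = 5² = 25)
F(P) = -29/P
c = -29/25 ≈ -1.1600
-329678 + c = -329678 - 29/25 = -8241979/25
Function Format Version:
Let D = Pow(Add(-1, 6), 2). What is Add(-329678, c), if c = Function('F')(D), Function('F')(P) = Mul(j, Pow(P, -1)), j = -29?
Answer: Rational(-8241979, 25) ≈ -3.2968e+5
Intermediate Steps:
D = 25 (D = Pow(5, 2) = 25)
Function('F')(P) = Mul(-29, Pow(P, -1))
c = Rational(-29, 25) (c = Mul(-29, Pow(25, -1)) = Mul(-29, Rational(1, 25)) = Rational(-29, 25) ≈ -1.1600)
Add(-329678, c) = Add(-329678, Rational(-29, 25)) = Rational(-8241979, 25)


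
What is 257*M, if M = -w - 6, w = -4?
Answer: -514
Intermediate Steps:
M = -2 (M = -1*(-4) - 6 = 4 - 6 = -2)
257*M = 257*(-2) = -514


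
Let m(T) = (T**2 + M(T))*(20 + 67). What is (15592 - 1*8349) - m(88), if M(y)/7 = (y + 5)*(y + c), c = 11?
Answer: -6273548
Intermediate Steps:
M(y) = 7*(5 + y)*(11 + y) (M(y) = 7*((y + 5)*(y + 11)) = 7*((5 + y)*(11 + y)) = 7*(5 + y)*(11 + y))
m(T) = 33495 + 696*T**2 + 9744*T (m(T) = (T**2 + (385 + 7*T**2 + 112*T))*(20 + 67) = (385 + 8*T**2 + 112*T)*87 = 33495 + 696*T**2 + 9744*T)
(15592 - 1*8349) - m(88) = (15592 - 1*8349) - (33495 + 696*88**2 + 9744*88) = (15592 - 8349) - (33495 + 696*7744 + 857472) = 7243 - (33495 + 5389824 + 857472) = 7243 - 1*6280791 = 7243 - 6280791 = -6273548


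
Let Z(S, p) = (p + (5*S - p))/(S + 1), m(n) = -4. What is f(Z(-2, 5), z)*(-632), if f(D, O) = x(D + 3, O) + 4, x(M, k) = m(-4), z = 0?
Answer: 0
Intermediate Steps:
x(M, k) = -4
Z(S, p) = 5*S/(1 + S) (Z(S, p) = (p + (-p + 5*S))/(1 + S) = (5*S)/(1 + S) = 5*S/(1 + S))
f(D, O) = 0 (f(D, O) = -4 + 4 = 0)
f(Z(-2, 5), z)*(-632) = 0*(-632) = 0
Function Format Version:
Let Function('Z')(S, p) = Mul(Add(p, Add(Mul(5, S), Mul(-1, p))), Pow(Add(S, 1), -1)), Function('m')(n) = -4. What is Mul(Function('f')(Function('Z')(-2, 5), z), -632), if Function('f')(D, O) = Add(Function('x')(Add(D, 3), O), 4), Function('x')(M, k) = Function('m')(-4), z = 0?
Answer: 0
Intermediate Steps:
Function('x')(M, k) = -4
Function('Z')(S, p) = Mul(5, S, Pow(Add(1, S), -1)) (Function('Z')(S, p) = Mul(Add(p, Add(Mul(-1, p), Mul(5, S))), Pow(Add(1, S), -1)) = Mul(Mul(5, S), Pow(Add(1, S), -1)) = Mul(5, S, Pow(Add(1, S), -1)))
Function('f')(D, O) = 0 (Function('f')(D, O) = Add(-4, 4) = 0)
Mul(Function('f')(Function('Z')(-2, 5), z), -632) = Mul(0, -632) = 0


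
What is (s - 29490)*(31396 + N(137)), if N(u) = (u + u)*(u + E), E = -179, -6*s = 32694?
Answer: -694866832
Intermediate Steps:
s = -5449 (s = -⅙*32694 = -5449)
N(u) = 2*u*(-179 + u) (N(u) = (u + u)*(u - 179) = (2*u)*(-179 + u) = 2*u*(-179 + u))
(s - 29490)*(31396 + N(137)) = (-5449 - 29490)*(31396 + 2*137*(-179 + 137)) = -34939*(31396 + 2*137*(-42)) = -34939*(31396 - 11508) = -34939*19888 = -694866832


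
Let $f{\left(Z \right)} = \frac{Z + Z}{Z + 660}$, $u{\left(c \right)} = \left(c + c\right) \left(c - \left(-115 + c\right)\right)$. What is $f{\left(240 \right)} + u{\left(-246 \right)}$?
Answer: $- \frac{848692}{15} \approx -56579.0$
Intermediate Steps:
$u{\left(c \right)} = 230 c$ ($u{\left(c \right)} = 2 c 115 = 230 c$)
$f{\left(Z \right)} = \frac{2 Z}{660 + Z}$
$f{\left(240 \right)} + u{\left(-246 \right)} = 2 \cdot 240 \frac{1}{660 + 240} + 230 \left(-246\right) = 2 \cdot 240 \cdot \frac{1}{900} - 56580 = \frac{8}{15} - 56580 = - \frac{848692}{15}$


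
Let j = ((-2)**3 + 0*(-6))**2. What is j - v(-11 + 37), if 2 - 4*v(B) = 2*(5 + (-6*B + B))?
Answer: 1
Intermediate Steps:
v(B) = -2 + 5*B/2 (v(B) = 1/2 - (5 + (-6*B + B))/2 = 1/2 - (5 - 5*B)/2 = 1/2 - (10 - 10*B)/4 = 1/2 + (-5/2 + 5*B/2) = -2 + 5*B/2)
j = 64 (j = (-8 + 0)**2 = (-8)**2 = 64)
j - v(-11 + 37) = 64 - (-2 + 5*(-11 + 37)/2) = 64 - (-2 + (5/2)*26) = 64 - (-2 + 65) = 64 - 1*63 = 64 - 63 = 1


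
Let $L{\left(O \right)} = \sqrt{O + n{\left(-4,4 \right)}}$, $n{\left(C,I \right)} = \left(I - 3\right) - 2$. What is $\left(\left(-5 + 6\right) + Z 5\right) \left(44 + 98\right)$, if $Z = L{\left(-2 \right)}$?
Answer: $142 + 710 i \sqrt{3} \approx 142.0 + 1229.8 i$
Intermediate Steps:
$n{\left(C,I \right)} = -5 + I$ ($n{\left(C,I \right)} = \left(-3 + I\right) - 2 = -5 + I$)
$L{\left(O \right)} = \sqrt{-1 + O}$ ($L{\left(O \right)} = \sqrt{O + \left(-5 + 4\right)} = \sqrt{O - 1} = \sqrt{-1 + O}$)
$Z = i \sqrt{3}$ ($Z = \sqrt{-1 - 2} = \sqrt{-3} = i \sqrt{3} \approx 1.732 i$)
$\left(\left(-5 + 6\right) + Z 5\right) \left(44 + 98\right) = \left(\left(-5 + 6\right) + i \sqrt{3} \cdot 5\right) \left(44 + 98\right) = \left(1 + 5 i \sqrt{3}\right) 142 = 142 + 710 i \sqrt{3}$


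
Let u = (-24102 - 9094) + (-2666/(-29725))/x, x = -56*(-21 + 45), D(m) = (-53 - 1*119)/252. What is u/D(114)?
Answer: 46262563293/951200 ≈ 48636.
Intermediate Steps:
D(m) = -43/63 (D(m) = (-53 - 119)*(1/252) = -172*1/252 = -43/63)
x = -1344 (x = -56*24 = -1344)
u = -663096740533/19975200 (u = (-24102 - 9094) - 2666/(-29725)/(-1344) = -33196 - 2666*(-1/29725)*(-1/1344) = -33196 + (2666/29725)*(-1/1344) = -33196 - 1333/19975200 = -663096740533/19975200 ≈ -33196.)
u/D(114) = -663096740533/(19975200*(-43/63)) = -663096740533/19975200*(-63/43) = 46262563293/951200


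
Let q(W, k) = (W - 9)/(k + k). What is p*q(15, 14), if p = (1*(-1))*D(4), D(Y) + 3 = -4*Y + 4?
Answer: 45/14 ≈ 3.2143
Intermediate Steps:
D(Y) = 1 - 4*Y (D(Y) = -3 + (-4*Y + 4) = -3 + (4 - 4*Y) = 1 - 4*Y)
q(W, k) = (-9 + W)/(2*k) (q(W, k) = (-9 + W)/((2*k)) = (-9 + W)*(1/(2*k)) = (-9 + W)/(2*k))
p = 15 (p = (1*(-1))*(1 - 4*4) = -(1 - 16) = -1*(-15) = 15)
p*q(15, 14) = 15*((½)*(-9 + 15)/14) = 15*((½)*(1/14)*6) = 15*(3/14) = 45/14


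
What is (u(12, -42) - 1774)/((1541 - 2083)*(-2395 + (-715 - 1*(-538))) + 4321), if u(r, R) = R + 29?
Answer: -1787/1398345 ≈ -0.0012779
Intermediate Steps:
u(r, R) = 29 + R
(u(12, -42) - 1774)/((1541 - 2083)*(-2395 + (-715 - 1*(-538))) + 4321) = ((29 - 42) - 1774)/((1541 - 2083)*(-2395 + (-715 - 1*(-538))) + 4321) = (-13 - 1774)/(-542*(-2395 + (-715 + 538)) + 4321) = -1787/(-542*(-2395 - 177) + 4321) = -1787/(-542*(-2572) + 4321) = -1787/(1394024 + 4321) = -1787/1398345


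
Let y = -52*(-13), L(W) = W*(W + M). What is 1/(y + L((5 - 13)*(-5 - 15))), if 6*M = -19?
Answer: 3/77308 ≈ 3.8806e-5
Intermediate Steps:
M = -19/6 (M = (⅙)*(-19) = -19/6 ≈ -3.1667)
L(W) = W*(-19/6 + W) (L(W) = W*(W - 19/6) = W*(-19/6 + W))
y = 676
1/(y + L((5 - 13)*(-5 - 15))) = 1/(676 + ((5 - 13)*(-5 - 15))*(-19 + 6*((5 - 13)*(-5 - 15)))/6) = 1/(676 + (-8*(-20))*(-19 + 6*(-8*(-20)))/6) = 1/(676 + (⅙)*160*(-19 + 6*160)) = 1/(676 + (⅙)*160*(-19 + 960)) = 1/(676 + (⅙)*160*941) = 1/(676 + 75280/3) = 1/(77308/3) = 3/77308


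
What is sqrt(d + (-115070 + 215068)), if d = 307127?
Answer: 5*sqrt(16285) ≈ 638.06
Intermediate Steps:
sqrt(d + (-115070 + 215068)) = sqrt(307127 + (-115070 + 215068)) = sqrt(307127 + 99998) = sqrt(407125) = 5*sqrt(16285)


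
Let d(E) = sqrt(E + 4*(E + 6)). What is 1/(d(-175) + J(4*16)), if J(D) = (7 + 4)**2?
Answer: 121/15492 - I*sqrt(851)/15492 ≈ 0.0078105 - 0.001883*I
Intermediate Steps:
d(E) = sqrt(24 + 5*E) (d(E) = sqrt(E + 4*(6 + E)) = sqrt(E + (24 + 4*E)) = sqrt(24 + 5*E))
J(D) = 121 (J(D) = 11**2 = 121)
1/(d(-175) + J(4*16)) = 1/(sqrt(24 + 5*(-175)) + 121) = 1/(sqrt(24 - 875) + 121) = 1/(sqrt(-851) + 121) = 1/(I*sqrt(851) + 121) = 1/(121 + I*sqrt(851))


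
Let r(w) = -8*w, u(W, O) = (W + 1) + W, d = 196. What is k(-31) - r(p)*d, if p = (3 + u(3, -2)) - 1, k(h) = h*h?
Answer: 15073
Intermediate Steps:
k(h) = h²
u(W, O) = 1 + 2*W (u(W, O) = (1 + W) + W = 1 + 2*W)
p = 9 (p = (3 + (1 + 2*3)) - 1 = (3 + (1 + 6)) - 1 = (3 + 7) - 1 = 10 - 1 = 9)
k(-31) - r(p)*d = (-31)² - (-8*9)*196 = 961 - (-72)*196 = 961 - 1*(-14112) = 961 + 14112 = 15073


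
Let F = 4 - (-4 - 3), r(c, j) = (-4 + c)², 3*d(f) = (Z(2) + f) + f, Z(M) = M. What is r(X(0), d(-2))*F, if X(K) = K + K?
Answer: 176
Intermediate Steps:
d(f) = ⅔ + 2*f/3 (d(f) = ((2 + f) + f)/3 = (2 + 2*f)/3 = ⅔ + 2*f/3)
X(K) = 2*K
F = 11 (F = 4 - 1*(-7) = 4 + 7 = 11)
r(X(0), d(-2))*F = (-4 + 2*0)²*11 = (-4 + 0)²*11 = (-4)²*11 = 16*11 = 176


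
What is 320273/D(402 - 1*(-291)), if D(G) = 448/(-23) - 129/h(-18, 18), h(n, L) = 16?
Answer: -117860464/10135 ≈ -11629.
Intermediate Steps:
D(G) = -10135/368 (D(G) = 448/(-23) - 129/16 = 448*(-1/23) - 129*1/16 = -448/23 - 129/16 = -10135/368)
320273/D(402 - 1*(-291)) = 320273/(-10135/368) = 320273*(-368/10135) = -117860464/10135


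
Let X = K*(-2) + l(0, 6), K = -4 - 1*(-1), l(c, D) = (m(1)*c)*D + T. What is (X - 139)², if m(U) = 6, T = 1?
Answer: 17424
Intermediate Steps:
l(c, D) = 1 + 6*D*c (l(c, D) = (6*c)*D + 1 = 6*D*c + 1 = 1 + 6*D*c)
K = -3 (K = -4 + 1 = -3)
X = 7 (X = -3*(-2) + (1 + 6*6*0) = 6 + (1 + 0) = 6 + 1 = 7)
(X - 139)² = (7 - 139)² = (-132)² = 17424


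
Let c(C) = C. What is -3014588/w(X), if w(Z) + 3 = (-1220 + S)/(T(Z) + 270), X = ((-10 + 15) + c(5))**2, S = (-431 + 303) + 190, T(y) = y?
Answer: 278849390/567 ≈ 4.9180e+5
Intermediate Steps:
S = 62 (S = -128 + 190 = 62)
X = 100 (X = ((-10 + 15) + 5)**2 = (5 + 5)**2 = 10**2 = 100)
w(Z) = -3 - 1158/(270 + Z) (w(Z) = -3 + (-1220 + 62)/(Z + 270) = -3 - 1158/(270 + Z))
-3014588/w(X) = -3014588*(270 + 100)/(3*(-656 - 1*100)) = -3014588*370/(3*(-656 - 100)) = -3014588/(3*(1/370)*(-756)) = -3014588/(-1134/185) = -3014588*(-185/1134) = 278849390/567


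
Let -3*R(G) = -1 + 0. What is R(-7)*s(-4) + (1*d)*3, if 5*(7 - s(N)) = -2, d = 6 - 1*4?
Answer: 127/15 ≈ 8.4667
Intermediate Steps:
d = 2 (d = 6 - 4 = 2)
s(N) = 37/5 (s(N) = 7 - ⅕*(-2) = 7 + ⅖ = 37/5)
R(G) = ⅓ (R(G) = -(-1 + 0)/3 = -⅓*(-1) = ⅓)
R(-7)*s(-4) + (1*d)*3 = (⅓)*(37/5) + (1*2)*3 = 37/15 + 2*3 = 37/15 + 6 = 127/15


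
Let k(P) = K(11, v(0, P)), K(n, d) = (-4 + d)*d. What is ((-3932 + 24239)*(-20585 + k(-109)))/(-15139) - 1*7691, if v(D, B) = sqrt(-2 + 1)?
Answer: 301605853/15139 + 81228*I/15139 ≈ 19922.0 + 5.3655*I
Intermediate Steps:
v(D, B) = I (v(D, B) = sqrt(-1) = I)
K(n, d) = d*(-4 + d)
k(P) = I*(-4 + I)
((-3932 + 24239)*(-20585 + k(-109)))/(-15139) - 1*7691 = ((-3932 + 24239)*(-20585 + I*(-4 + I)))/(-15139) - 1*7691 = (20307*(-20585 + I*(-4 + I)))*(-1/15139) - 7691 = (-418019595 + 20307*I*(-4 + I))*(-1/15139) - 7691 = (418019595/15139 - 20307*I*(-4 + I)/15139) - 7691 = 301585546/15139 - 20307*I*(-4 + I)/15139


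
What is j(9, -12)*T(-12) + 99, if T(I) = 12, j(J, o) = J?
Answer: 207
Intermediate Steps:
j(9, -12)*T(-12) + 99 = 9*12 + 99 = 108 + 99 = 207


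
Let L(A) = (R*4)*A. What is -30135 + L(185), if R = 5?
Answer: -26435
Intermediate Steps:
L(A) = 20*A (L(A) = (5*4)*A = 20*A)
-30135 + L(185) = -30135 + 20*185 = -30135 + 3700 = -26435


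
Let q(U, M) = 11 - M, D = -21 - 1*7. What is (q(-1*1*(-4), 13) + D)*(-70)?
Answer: 2100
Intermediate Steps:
D = -28 (D = -21 - 7 = -28)
(q(-1*1*(-4), 13) + D)*(-70) = ((11 - 1*13) - 28)*(-70) = ((11 - 13) - 28)*(-70) = (-2 - 28)*(-70) = -30*(-70) = 2100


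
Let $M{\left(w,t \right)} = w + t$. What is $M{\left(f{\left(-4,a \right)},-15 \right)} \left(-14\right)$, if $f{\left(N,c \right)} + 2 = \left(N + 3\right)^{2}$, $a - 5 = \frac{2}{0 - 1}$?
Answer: $224$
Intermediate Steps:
$a = 3$ ($a = 5 + \frac{2}{0 - 1} = 5 + \frac{2}{-1} = 5 + 2 \left(-1\right) = 5 - 2 = 3$)
$f{\left(N,c \right)} = -2 + \left(3 + N\right)^{2}$ ($f{\left(N,c \right)} = -2 + \left(N + 3\right)^{2} = -2 + \left(3 + N\right)^{2}$)
$M{\left(w,t \right)} = t + w$
$M{\left(f{\left(-4,a \right)},-15 \right)} \left(-14\right) = \left(-15 - \left(2 - \left(3 - 4\right)^{2}\right)\right) \left(-14\right) = \left(-15 - \left(2 - \left(-1\right)^{2}\right)\right) \left(-14\right) = \left(-15 + \left(-2 + 1\right)\right) \left(-14\right) = \left(-15 - 1\right) \left(-14\right) = \left(-16\right) \left(-14\right) = 224$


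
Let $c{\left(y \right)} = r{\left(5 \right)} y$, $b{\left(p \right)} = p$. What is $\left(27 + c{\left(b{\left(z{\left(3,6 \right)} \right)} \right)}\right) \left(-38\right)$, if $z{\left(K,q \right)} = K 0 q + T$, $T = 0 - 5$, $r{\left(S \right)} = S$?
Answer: $-76$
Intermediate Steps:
$T = -5$ ($T = 0 - 5 = -5$)
$z{\left(K,q \right)} = -5$ ($z{\left(K,q \right)} = K 0 q - 5 = 0 q - 5 = 0 - 5 = -5$)
$c{\left(y \right)} = 5 y$
$\left(27 + c{\left(b{\left(z{\left(3,6 \right)} \right)} \right)}\right) \left(-38\right) = \left(27 + 5 \left(-5\right)\right) \left(-38\right) = \left(27 - 25\right) \left(-38\right) = 2 \left(-38\right) = -76$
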